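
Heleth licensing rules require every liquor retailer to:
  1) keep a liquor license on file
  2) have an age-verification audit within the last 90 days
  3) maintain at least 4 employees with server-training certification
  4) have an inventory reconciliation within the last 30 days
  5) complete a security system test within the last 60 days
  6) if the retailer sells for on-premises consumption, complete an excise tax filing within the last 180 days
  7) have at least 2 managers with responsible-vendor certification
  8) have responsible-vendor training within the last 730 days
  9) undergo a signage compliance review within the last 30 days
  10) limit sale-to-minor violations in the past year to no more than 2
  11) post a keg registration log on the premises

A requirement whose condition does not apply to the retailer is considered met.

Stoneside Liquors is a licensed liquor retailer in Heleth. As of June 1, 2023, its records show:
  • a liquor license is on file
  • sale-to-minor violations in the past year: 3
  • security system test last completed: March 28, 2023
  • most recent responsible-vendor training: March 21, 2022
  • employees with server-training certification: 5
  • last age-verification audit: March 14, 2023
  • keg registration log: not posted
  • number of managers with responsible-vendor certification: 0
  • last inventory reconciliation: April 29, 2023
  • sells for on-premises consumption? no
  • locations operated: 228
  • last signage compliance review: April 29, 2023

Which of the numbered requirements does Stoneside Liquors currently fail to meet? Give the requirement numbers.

1. liquor license present → met
2. age-verification audit 79 days ago vs limit 90 → met
3. employees with server-training certification 5 ≥ 4 → met
4. inventory reconciliation 33 days ago vs limit 30 → not met
5. security system test 65 days ago vs limit 60 → not met
6. condition 'sells for on-premises consumption' does not hold → requirement n/a → met
7. managers with responsible-vendor certification 0 < 2 → not met
8. responsible-vendor training 437 days ago vs limit 730 → met
9. signage compliance review 33 days ago vs limit 30 → not met
10. sale-to-minor violations in the past year 3 > 2 → not met
11. keg registration log absent → not met
Not met: 4, 5, 7, 9, 10, 11

4, 5, 7, 9, 10, 11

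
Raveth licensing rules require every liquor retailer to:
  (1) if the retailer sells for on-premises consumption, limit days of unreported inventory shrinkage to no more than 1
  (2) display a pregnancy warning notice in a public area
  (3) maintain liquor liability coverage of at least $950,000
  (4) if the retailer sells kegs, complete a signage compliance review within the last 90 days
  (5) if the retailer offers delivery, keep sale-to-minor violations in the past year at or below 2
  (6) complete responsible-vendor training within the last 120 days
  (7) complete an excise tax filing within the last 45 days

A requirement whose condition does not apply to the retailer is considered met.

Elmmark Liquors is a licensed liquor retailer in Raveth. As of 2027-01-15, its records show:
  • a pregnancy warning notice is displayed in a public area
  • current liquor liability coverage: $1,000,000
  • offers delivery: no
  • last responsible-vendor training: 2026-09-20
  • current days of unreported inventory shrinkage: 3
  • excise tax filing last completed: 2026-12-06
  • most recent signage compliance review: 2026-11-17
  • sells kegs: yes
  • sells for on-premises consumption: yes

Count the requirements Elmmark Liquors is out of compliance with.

1

1. condition 'sells for on-premises consumption' holds; days of unreported inventory shrinkage 3 > 1 → not met
2. pregnancy warning notice present → met
3. liquor liability coverage $1,000,000 ≥ $950,000 → met
4. condition 'sells kegs' holds; signage compliance review 59 days ago vs limit 90 → met
5. condition 'offers delivery' does not hold → requirement n/a → met
6. responsible-vendor training 117 days ago vs limit 120 → met
7. excise tax filing 40 days ago vs limit 45 → met
Not met: 1 of 7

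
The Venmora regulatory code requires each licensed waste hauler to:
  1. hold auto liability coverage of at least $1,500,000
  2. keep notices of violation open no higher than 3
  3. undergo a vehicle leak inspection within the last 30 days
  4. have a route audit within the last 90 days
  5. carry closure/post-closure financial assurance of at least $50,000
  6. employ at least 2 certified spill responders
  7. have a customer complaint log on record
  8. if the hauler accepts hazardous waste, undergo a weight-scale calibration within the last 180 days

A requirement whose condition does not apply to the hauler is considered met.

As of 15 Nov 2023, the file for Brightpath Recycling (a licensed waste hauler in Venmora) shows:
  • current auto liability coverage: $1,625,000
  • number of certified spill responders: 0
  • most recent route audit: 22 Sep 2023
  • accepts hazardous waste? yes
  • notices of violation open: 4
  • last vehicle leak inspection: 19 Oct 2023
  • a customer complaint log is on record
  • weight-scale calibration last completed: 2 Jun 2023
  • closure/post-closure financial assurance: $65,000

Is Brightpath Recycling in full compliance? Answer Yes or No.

No

1. auto liability coverage $1,625,000 ≥ $1,500,000 → met
2. notices of violation open 4 > 3 → not met
3. vehicle leak inspection 27 days ago vs limit 30 → met
4. route audit 54 days ago vs limit 90 → met
5. closure/post-closure financial assurance $65,000 ≥ $50,000 → met
6. certified spill responders 0 < 2 → not met
7. customer complaint log present → met
8. condition 'accepts hazardous waste' holds; weight-scale calibration 166 days ago vs limit 180 → met
Not met: 2, 6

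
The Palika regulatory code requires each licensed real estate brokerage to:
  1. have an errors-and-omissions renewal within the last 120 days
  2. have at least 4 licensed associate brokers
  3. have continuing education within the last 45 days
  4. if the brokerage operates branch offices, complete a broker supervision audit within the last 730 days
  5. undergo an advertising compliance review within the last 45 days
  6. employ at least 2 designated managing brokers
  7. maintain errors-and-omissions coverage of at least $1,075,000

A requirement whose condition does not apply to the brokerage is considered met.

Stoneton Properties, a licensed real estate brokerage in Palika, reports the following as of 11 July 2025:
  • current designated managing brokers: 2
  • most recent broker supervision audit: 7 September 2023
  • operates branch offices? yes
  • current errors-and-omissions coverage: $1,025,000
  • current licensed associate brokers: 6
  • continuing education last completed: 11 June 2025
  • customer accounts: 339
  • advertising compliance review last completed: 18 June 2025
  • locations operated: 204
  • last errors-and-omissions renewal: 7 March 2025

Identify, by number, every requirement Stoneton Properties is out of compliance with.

1, 7

1. errors-and-omissions renewal 126 days ago vs limit 120 → not met
2. licensed associate brokers 6 ≥ 4 → met
3. continuing education 30 days ago vs limit 45 → met
4. condition 'operates branch offices' holds; broker supervision audit 673 days ago vs limit 730 → met
5. advertising compliance review 23 days ago vs limit 45 → met
6. designated managing brokers 2 ≥ 2 → met
7. errors-and-omissions coverage $1,025,000 < $1,075,000 → not met
Not met: 1, 7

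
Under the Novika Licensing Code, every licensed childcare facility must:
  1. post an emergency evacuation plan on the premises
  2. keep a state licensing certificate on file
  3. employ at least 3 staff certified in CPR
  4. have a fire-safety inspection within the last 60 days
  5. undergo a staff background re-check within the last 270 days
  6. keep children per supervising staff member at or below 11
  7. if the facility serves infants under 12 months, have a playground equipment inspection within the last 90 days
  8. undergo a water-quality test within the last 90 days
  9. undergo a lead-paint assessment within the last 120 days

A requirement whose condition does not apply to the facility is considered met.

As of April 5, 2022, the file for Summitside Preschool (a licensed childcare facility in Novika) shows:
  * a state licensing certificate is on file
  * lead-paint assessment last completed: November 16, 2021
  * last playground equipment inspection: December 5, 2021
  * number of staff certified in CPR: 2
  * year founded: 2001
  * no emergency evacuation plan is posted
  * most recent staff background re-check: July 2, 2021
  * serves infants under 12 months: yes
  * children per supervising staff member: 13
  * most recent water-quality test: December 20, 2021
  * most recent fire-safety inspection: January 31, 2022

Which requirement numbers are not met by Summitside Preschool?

1. emergency evacuation plan absent → not met
2. state licensing certificate present → met
3. staff certified in CPR 2 < 3 → not met
4. fire-safety inspection 64 days ago vs limit 60 → not met
5. staff background re-check 277 days ago vs limit 270 → not met
6. children per supervising staff member 13 > 11 → not met
7. condition 'serves infants under 12 months' holds; playground equipment inspection 121 days ago vs limit 90 → not met
8. water-quality test 106 days ago vs limit 90 → not met
9. lead-paint assessment 140 days ago vs limit 120 → not met
Not met: 1, 3, 4, 5, 6, 7, 8, 9

1, 3, 4, 5, 6, 7, 8, 9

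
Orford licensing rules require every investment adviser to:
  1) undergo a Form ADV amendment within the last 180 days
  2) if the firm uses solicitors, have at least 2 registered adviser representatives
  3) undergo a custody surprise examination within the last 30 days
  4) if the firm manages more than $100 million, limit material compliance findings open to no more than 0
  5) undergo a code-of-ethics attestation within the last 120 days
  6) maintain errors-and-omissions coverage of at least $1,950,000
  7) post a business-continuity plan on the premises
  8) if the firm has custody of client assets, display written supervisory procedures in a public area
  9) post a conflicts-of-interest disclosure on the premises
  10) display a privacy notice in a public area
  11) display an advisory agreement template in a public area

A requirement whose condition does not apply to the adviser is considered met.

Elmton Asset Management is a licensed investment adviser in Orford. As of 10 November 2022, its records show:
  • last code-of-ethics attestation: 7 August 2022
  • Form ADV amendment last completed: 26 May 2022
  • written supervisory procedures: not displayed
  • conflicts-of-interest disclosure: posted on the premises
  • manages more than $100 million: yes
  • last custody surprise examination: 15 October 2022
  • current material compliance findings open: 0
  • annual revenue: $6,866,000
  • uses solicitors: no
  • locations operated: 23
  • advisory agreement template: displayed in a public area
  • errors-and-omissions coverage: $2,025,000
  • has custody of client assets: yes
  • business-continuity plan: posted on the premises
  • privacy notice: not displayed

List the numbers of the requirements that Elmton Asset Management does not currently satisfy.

1. Form ADV amendment 168 days ago vs limit 180 → met
2. condition 'uses solicitors' does not hold → requirement n/a → met
3. custody surprise examination 26 days ago vs limit 30 → met
4. condition 'manages more than $100 million' holds; material compliance findings open 0 ≤ 0 → met
5. code-of-ethics attestation 95 days ago vs limit 120 → met
6. errors-and-omissions coverage $2,025,000 ≥ $1,950,000 → met
7. business-continuity plan present → met
8. condition 'has custody of client assets' holds; written supervisory procedures absent → not met
9. conflicts-of-interest disclosure present → met
10. privacy notice absent → not met
11. advisory agreement template present → met
Not met: 8, 10

8, 10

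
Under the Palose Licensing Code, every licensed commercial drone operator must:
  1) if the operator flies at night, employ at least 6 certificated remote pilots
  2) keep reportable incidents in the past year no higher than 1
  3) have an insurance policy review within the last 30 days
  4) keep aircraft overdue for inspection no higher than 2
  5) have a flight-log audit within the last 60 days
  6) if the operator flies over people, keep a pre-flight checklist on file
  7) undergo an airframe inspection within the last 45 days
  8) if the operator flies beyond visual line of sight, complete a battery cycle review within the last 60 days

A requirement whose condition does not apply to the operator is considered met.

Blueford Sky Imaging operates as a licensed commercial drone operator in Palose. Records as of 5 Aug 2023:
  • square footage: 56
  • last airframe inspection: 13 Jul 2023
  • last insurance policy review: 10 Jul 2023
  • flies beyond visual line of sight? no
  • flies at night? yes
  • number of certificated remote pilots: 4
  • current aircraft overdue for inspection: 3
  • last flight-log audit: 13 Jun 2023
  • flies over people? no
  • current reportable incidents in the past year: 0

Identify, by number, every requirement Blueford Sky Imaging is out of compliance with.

1. condition 'flies at night' holds; certificated remote pilots 4 < 6 → not met
2. reportable incidents in the past year 0 ≤ 1 → met
3. insurance policy review 26 days ago vs limit 30 → met
4. aircraft overdue for inspection 3 > 2 → not met
5. flight-log audit 53 days ago vs limit 60 → met
6. condition 'flies over people' does not hold → requirement n/a → met
7. airframe inspection 23 days ago vs limit 45 → met
8. condition 'flies beyond visual line of sight' does not hold → requirement n/a → met
Not met: 1, 4

1, 4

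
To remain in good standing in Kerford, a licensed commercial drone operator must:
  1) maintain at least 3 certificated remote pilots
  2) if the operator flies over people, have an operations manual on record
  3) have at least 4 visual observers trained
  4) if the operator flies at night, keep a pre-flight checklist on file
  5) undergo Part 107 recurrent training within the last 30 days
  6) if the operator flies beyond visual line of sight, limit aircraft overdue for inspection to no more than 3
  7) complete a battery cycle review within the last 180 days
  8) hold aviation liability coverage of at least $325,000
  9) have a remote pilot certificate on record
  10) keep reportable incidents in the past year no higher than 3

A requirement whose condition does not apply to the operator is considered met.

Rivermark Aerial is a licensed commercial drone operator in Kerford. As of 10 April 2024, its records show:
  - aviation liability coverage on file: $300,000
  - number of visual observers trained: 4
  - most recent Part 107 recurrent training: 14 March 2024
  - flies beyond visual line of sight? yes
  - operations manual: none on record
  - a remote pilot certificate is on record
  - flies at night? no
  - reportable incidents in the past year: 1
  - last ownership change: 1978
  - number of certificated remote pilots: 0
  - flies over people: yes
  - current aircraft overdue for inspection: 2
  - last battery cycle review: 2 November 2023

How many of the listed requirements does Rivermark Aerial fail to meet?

1. certificated remote pilots 0 < 3 → not met
2. condition 'flies over people' holds; operations manual absent → not met
3. visual observers trained 4 ≥ 4 → met
4. condition 'flies at night' does not hold → requirement n/a → met
5. Part 107 recurrent training 27 days ago vs limit 30 → met
6. condition 'flies beyond visual line of sight' holds; aircraft overdue for inspection 2 ≤ 3 → met
7. battery cycle review 160 days ago vs limit 180 → met
8. aviation liability coverage $300,000 < $325,000 → not met
9. remote pilot certificate present → met
10. reportable incidents in the past year 1 ≤ 3 → met
Not met: 3 of 10

3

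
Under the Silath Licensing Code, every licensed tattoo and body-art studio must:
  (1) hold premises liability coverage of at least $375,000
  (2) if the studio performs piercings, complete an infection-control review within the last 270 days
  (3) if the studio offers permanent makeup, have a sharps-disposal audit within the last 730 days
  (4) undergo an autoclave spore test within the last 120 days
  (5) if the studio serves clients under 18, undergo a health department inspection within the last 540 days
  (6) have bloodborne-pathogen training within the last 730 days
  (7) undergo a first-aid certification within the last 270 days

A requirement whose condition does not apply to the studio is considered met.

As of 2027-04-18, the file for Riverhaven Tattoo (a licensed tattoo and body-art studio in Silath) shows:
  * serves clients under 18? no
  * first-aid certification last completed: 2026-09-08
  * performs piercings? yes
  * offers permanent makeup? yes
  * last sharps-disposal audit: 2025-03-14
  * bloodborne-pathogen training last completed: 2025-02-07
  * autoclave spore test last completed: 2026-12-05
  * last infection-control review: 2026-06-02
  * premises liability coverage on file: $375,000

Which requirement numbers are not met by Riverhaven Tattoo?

2, 3, 4, 6

1. premises liability coverage $375,000 ≥ $375,000 → met
2. condition 'performs piercings' holds; infection-control review 320 days ago vs limit 270 → not met
3. condition 'offers permanent makeup' holds; sharps-disposal audit 765 days ago vs limit 730 → not met
4. autoclave spore test 134 days ago vs limit 120 → not met
5. condition 'serves clients under 18' does not hold → requirement n/a → met
6. bloodborne-pathogen training 800 days ago vs limit 730 → not met
7. first-aid certification 222 days ago vs limit 270 → met
Not met: 2, 3, 4, 6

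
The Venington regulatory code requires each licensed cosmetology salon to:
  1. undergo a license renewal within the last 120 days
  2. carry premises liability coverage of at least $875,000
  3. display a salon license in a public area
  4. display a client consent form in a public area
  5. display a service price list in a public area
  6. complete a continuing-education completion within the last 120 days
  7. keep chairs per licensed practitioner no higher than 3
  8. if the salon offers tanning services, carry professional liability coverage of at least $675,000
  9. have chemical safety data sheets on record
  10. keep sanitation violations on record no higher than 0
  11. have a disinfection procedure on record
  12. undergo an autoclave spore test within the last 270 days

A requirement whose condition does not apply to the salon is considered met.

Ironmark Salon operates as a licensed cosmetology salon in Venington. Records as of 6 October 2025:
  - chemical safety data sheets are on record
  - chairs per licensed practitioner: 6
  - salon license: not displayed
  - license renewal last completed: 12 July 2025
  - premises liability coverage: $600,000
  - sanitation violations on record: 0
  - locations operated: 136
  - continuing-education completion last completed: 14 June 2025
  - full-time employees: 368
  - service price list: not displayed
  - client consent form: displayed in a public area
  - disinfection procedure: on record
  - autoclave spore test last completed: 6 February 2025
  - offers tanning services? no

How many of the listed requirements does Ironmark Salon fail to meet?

1. license renewal 86 days ago vs limit 120 → met
2. premises liability coverage $600,000 < $875,000 → not met
3. salon license absent → not met
4. client consent form present → met
5. service price list absent → not met
6. continuing-education completion 114 days ago vs limit 120 → met
7. chairs per licensed practitioner 6 > 3 → not met
8. condition 'offers tanning services' does not hold → requirement n/a → met
9. chemical safety data sheets present → met
10. sanitation violations on record 0 ≤ 0 → met
11. disinfection procedure present → met
12. autoclave spore test 242 days ago vs limit 270 → met
Not met: 4 of 12

4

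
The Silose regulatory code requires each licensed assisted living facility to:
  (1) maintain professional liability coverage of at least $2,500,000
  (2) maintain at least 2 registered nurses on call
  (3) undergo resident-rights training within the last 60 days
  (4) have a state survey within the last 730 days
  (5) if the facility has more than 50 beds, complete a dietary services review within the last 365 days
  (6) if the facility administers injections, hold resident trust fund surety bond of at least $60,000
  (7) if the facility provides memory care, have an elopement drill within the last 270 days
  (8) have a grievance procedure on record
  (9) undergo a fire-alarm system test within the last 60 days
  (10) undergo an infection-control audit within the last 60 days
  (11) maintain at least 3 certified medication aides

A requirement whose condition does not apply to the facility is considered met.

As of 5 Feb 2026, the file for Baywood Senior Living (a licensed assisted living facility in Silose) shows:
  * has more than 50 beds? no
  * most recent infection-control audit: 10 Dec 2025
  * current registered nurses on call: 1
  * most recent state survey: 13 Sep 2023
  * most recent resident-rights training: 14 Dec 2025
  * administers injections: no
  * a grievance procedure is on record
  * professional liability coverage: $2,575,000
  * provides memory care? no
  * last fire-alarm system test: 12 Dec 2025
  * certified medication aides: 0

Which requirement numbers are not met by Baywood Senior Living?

2, 4, 11

1. professional liability coverage $2,575,000 ≥ $2,500,000 → met
2. registered nurses on call 1 < 2 → not met
3. resident-rights training 53 days ago vs limit 60 → met
4. state survey 876 days ago vs limit 730 → not met
5. condition 'has more than 50 beds' does not hold → requirement n/a → met
6. condition 'administers injections' does not hold → requirement n/a → met
7. condition 'provides memory care' does not hold → requirement n/a → met
8. grievance procedure present → met
9. fire-alarm system test 55 days ago vs limit 60 → met
10. infection-control audit 57 days ago vs limit 60 → met
11. certified medication aides 0 < 3 → not met
Not met: 2, 4, 11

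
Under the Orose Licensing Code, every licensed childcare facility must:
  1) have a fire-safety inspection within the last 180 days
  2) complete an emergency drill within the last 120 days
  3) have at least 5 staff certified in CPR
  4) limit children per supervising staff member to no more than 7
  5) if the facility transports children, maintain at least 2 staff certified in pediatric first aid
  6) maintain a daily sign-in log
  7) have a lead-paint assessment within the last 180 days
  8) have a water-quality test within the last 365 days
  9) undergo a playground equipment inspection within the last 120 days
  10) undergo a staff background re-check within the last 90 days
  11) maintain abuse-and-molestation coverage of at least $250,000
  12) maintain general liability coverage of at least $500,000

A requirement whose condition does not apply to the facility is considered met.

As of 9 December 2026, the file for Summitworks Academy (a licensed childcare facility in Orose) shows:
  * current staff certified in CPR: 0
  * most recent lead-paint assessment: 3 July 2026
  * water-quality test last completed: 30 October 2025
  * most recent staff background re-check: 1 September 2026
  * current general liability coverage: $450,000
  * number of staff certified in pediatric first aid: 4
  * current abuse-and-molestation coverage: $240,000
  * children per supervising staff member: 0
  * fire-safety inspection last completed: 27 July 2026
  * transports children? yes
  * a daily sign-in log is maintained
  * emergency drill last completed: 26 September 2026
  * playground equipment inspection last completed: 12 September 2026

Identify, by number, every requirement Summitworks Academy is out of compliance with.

3, 8, 10, 11, 12

1. fire-safety inspection 135 days ago vs limit 180 → met
2. emergency drill 74 days ago vs limit 120 → met
3. staff certified in CPR 0 < 5 → not met
4. children per supervising staff member 0 ≤ 7 → met
5. condition 'transports children' holds; staff certified in pediatric first aid 4 ≥ 2 → met
6. daily sign-in log present → met
7. lead-paint assessment 159 days ago vs limit 180 → met
8. water-quality test 405 days ago vs limit 365 → not met
9. playground equipment inspection 88 days ago vs limit 120 → met
10. staff background re-check 99 days ago vs limit 90 → not met
11. abuse-and-molestation coverage $240,000 < $250,000 → not met
12. general liability coverage $450,000 < $500,000 → not met
Not met: 3, 8, 10, 11, 12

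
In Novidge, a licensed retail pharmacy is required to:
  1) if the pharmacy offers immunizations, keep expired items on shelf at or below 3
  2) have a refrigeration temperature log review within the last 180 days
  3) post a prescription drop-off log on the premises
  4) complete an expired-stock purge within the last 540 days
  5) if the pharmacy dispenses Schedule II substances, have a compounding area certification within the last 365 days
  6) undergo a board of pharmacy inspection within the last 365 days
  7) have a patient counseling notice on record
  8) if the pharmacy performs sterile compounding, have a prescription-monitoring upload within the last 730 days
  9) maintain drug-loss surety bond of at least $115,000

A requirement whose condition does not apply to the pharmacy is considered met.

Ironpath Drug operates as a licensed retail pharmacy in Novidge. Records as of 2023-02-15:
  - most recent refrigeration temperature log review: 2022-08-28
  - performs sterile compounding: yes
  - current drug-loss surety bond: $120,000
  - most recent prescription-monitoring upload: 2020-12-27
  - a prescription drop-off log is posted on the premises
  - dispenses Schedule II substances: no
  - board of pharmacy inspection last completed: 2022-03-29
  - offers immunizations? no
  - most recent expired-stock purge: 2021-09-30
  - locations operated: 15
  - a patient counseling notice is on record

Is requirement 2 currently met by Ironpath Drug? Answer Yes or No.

Yes

2. refrigeration temperature log review 171 days ago vs limit 180 → met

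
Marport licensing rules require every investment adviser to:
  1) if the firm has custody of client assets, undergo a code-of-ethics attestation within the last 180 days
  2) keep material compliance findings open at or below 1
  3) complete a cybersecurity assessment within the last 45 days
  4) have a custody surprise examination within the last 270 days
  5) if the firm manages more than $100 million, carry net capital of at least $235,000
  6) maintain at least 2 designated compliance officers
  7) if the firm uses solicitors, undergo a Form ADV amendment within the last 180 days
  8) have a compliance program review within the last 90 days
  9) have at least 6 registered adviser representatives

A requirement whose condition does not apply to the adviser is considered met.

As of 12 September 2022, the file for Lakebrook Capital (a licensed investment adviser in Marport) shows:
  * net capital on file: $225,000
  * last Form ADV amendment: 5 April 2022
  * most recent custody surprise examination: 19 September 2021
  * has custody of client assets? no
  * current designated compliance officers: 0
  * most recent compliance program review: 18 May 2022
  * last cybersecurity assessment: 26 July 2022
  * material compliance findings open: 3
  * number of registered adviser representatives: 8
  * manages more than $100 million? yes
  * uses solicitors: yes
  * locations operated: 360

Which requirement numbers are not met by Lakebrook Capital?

2, 3, 4, 5, 6, 8

1. condition 'has custody of client assets' does not hold → requirement n/a → met
2. material compliance findings open 3 > 1 → not met
3. cybersecurity assessment 48 days ago vs limit 45 → not met
4. custody surprise examination 358 days ago vs limit 270 → not met
5. condition 'manages more than $100 million' holds; net capital $225,000 < $235,000 → not met
6. designated compliance officers 0 < 2 → not met
7. condition 'uses solicitors' holds; Form ADV amendment 160 days ago vs limit 180 → met
8. compliance program review 117 days ago vs limit 90 → not met
9. registered adviser representatives 8 ≥ 6 → met
Not met: 2, 3, 4, 5, 6, 8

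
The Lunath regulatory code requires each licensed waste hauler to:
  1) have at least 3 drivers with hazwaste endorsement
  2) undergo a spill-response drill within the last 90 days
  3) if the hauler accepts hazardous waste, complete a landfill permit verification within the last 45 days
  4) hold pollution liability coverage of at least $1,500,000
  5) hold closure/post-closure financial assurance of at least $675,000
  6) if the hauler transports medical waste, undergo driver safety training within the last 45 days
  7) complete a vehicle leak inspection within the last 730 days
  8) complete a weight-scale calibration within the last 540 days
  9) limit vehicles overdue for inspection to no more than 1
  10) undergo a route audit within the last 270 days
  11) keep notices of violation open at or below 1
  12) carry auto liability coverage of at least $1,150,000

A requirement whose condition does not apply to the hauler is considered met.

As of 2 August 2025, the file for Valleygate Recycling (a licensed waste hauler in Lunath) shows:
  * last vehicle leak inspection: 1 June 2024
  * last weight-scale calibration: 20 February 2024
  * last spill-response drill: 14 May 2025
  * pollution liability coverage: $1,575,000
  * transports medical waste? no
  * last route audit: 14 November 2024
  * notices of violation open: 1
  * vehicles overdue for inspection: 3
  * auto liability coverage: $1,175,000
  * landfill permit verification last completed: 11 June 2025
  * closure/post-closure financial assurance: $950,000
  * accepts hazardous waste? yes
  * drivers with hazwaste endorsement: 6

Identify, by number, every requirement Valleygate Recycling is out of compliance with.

1. drivers with hazwaste endorsement 6 ≥ 3 → met
2. spill-response drill 80 days ago vs limit 90 → met
3. condition 'accepts hazardous waste' holds; landfill permit verification 52 days ago vs limit 45 → not met
4. pollution liability coverage $1,575,000 ≥ $1,500,000 → met
5. closure/post-closure financial assurance $950,000 ≥ $675,000 → met
6. condition 'transports medical waste' does not hold → requirement n/a → met
7. vehicle leak inspection 427 days ago vs limit 730 → met
8. weight-scale calibration 529 days ago vs limit 540 → met
9. vehicles overdue for inspection 3 > 1 → not met
10. route audit 261 days ago vs limit 270 → met
11. notices of violation open 1 ≤ 1 → met
12. auto liability coverage $1,175,000 ≥ $1,150,000 → met
Not met: 3, 9

3, 9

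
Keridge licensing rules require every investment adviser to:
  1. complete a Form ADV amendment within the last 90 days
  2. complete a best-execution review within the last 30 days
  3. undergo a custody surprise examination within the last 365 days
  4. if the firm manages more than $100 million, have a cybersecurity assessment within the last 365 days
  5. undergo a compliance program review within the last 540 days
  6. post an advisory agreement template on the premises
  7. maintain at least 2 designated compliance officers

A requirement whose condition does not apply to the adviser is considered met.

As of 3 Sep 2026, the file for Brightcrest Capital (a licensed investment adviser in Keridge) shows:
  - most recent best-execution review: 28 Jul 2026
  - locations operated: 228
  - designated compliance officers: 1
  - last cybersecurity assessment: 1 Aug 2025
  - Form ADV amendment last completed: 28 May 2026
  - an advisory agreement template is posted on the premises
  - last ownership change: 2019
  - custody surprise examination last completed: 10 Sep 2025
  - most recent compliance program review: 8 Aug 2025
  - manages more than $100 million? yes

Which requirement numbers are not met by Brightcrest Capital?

1, 2, 4, 7

1. Form ADV amendment 98 days ago vs limit 90 → not met
2. best-execution review 37 days ago vs limit 30 → not met
3. custody surprise examination 358 days ago vs limit 365 → met
4. condition 'manages more than $100 million' holds; cybersecurity assessment 398 days ago vs limit 365 → not met
5. compliance program review 391 days ago vs limit 540 → met
6. advisory agreement template present → met
7. designated compliance officers 1 < 2 → not met
Not met: 1, 2, 4, 7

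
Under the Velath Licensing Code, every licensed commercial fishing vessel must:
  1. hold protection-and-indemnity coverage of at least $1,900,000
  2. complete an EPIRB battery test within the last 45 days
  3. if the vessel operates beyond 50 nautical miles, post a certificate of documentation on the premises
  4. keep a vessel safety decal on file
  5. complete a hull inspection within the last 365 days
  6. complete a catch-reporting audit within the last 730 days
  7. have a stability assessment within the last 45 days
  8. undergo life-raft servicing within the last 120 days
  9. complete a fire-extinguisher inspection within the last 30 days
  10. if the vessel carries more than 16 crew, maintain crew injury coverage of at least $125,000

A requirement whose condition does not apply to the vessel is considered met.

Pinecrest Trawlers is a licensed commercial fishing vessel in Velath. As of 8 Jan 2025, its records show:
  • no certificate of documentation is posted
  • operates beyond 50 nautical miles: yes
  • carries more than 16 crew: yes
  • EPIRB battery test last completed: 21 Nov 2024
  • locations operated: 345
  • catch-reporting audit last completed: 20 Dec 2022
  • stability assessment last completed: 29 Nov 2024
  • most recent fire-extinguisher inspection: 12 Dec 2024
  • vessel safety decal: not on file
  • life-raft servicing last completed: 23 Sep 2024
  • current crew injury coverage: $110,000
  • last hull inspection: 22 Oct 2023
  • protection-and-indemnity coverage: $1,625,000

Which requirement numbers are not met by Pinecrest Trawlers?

1, 2, 3, 4, 5, 6, 10

1. protection-and-indemnity coverage $1,625,000 < $1,900,000 → not met
2. EPIRB battery test 48 days ago vs limit 45 → not met
3. condition 'operates beyond 50 nautical miles' holds; certificate of documentation absent → not met
4. vessel safety decal absent → not met
5. hull inspection 444 days ago vs limit 365 → not met
6. catch-reporting audit 750 days ago vs limit 730 → not met
7. stability assessment 40 days ago vs limit 45 → met
8. life-raft servicing 107 days ago vs limit 120 → met
9. fire-extinguisher inspection 27 days ago vs limit 30 → met
10. condition 'carries more than 16 crew' holds; crew injury coverage $110,000 < $125,000 → not met
Not met: 1, 2, 3, 4, 5, 6, 10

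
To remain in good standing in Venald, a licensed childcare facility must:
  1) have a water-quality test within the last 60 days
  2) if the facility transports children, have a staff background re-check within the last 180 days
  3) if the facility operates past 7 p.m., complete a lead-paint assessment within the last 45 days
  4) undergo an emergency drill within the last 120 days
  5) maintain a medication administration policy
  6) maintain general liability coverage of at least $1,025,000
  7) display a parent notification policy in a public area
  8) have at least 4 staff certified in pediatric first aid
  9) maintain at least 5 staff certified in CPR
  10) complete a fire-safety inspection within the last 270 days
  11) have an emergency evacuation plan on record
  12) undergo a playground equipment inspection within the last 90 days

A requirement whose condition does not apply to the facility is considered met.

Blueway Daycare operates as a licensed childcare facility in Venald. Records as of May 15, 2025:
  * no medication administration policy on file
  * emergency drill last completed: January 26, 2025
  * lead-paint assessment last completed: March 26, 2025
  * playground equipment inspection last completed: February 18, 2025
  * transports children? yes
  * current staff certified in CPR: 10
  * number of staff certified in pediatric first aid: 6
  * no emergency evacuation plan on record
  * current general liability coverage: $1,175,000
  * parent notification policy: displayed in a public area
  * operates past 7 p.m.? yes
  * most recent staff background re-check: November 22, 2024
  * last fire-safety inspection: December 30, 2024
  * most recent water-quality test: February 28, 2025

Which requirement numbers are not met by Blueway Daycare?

1, 3, 5, 11

1. water-quality test 76 days ago vs limit 60 → not met
2. condition 'transports children' holds; staff background re-check 174 days ago vs limit 180 → met
3. condition 'operates past 7 p.m.' holds; lead-paint assessment 50 days ago vs limit 45 → not met
4. emergency drill 109 days ago vs limit 120 → met
5. medication administration policy absent → not met
6. general liability coverage $1,175,000 ≥ $1,025,000 → met
7. parent notification policy present → met
8. staff certified in pediatric first aid 6 ≥ 4 → met
9. staff certified in CPR 10 ≥ 5 → met
10. fire-safety inspection 136 days ago vs limit 270 → met
11. emergency evacuation plan absent → not met
12. playground equipment inspection 86 days ago vs limit 90 → met
Not met: 1, 3, 5, 11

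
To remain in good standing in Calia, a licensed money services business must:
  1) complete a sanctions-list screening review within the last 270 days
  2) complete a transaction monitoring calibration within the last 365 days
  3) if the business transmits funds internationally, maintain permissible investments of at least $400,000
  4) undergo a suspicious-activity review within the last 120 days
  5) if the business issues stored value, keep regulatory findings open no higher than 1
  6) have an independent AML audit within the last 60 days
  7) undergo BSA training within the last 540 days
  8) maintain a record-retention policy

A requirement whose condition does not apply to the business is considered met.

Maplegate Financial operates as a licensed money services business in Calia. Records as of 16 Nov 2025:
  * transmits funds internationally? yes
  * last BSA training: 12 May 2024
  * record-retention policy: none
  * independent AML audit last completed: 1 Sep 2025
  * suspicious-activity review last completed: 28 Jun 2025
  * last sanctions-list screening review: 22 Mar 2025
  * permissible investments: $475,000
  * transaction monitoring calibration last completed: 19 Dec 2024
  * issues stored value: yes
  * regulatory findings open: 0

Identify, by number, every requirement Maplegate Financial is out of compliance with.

4, 6, 7, 8

1. sanctions-list screening review 239 days ago vs limit 270 → met
2. transaction monitoring calibration 332 days ago vs limit 365 → met
3. condition 'transmits funds internationally' holds; permissible investments $475,000 ≥ $400,000 → met
4. suspicious-activity review 141 days ago vs limit 120 → not met
5. condition 'issues stored value' holds; regulatory findings open 0 ≤ 1 → met
6. independent AML audit 76 days ago vs limit 60 → not met
7. BSA training 553 days ago vs limit 540 → not met
8. record-retention policy absent → not met
Not met: 4, 6, 7, 8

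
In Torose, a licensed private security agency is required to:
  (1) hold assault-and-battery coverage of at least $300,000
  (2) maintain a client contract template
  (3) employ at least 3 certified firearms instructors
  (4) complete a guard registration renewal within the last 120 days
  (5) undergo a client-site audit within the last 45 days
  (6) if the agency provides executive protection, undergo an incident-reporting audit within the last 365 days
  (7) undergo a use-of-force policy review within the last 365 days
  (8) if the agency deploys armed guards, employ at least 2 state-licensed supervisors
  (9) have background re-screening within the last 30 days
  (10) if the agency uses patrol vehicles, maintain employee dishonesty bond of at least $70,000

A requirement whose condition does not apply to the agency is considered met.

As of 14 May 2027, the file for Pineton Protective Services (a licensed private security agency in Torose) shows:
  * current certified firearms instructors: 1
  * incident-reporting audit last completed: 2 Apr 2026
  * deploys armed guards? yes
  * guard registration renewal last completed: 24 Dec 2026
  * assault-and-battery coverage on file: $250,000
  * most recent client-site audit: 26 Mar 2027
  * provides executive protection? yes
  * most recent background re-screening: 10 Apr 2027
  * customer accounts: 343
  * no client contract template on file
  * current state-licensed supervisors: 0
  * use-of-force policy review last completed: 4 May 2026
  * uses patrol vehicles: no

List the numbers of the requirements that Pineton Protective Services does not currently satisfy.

1. assault-and-battery coverage $250,000 < $300,000 → not met
2. client contract template absent → not met
3. certified firearms instructors 1 < 3 → not met
4. guard registration renewal 141 days ago vs limit 120 → not met
5. client-site audit 49 days ago vs limit 45 → not met
6. condition 'provides executive protection' holds; incident-reporting audit 407 days ago vs limit 365 → not met
7. use-of-force policy review 375 days ago vs limit 365 → not met
8. condition 'deploys armed guards' holds; state-licensed supervisors 0 < 2 → not met
9. background re-screening 34 days ago vs limit 30 → not met
10. condition 'uses patrol vehicles' does not hold → requirement n/a → met
Not met: 1, 2, 3, 4, 5, 6, 7, 8, 9

1, 2, 3, 4, 5, 6, 7, 8, 9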